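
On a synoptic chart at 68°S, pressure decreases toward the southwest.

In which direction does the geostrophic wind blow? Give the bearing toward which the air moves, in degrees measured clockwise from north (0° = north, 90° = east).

The pressure-gradient force points toward the southwest (bearing 225°).
Geostrophic balance: in the Southern Hemisphere the Coriolis force deflects motion to the left, so the geostrophic wind blows 90° to the left of the pressure-gradient force (low pressure on the right).
Rotating 225° by 90° counterclockwise gives 135° — the wind blows toward the southeast.

135°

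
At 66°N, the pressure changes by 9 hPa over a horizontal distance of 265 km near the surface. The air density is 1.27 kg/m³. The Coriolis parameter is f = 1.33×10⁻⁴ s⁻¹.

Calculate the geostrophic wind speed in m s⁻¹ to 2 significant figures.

Pressure gradient: |∂P/∂n| = 900 Pa / 265000 m = 3.40×10⁻³ Pa/m
Geostrophic balance (pressure-gradient force = Coriolis force):
V_g = (1/(fρ)) |∂P/∂n| = 3.40×10⁻³ / (1.33×10⁻⁴ × 1.27) = 20.1 m/s

20 m s⁻¹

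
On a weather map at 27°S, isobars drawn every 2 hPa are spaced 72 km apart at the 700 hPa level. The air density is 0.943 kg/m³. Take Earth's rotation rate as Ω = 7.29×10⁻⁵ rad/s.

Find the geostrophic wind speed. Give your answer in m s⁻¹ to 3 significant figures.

Coriolis parameter at 27°S:
f = 2Ω sin φ = 2 × 7.29×10⁻⁵ × sin 27° = 6.62×10⁻⁵ s⁻¹
Pressure gradient: |∂P/∂n| = 200 Pa / 72000 m = 2.78×10⁻³ Pa/m
Geostrophic balance (pressure-gradient force = Coriolis force):
V_g = (1/(fρ)) |∂P/∂n| = 2.78×10⁻³ / (6.62×10⁻⁵ × 0.943) = 44.5 m/s

44.5 m s⁻¹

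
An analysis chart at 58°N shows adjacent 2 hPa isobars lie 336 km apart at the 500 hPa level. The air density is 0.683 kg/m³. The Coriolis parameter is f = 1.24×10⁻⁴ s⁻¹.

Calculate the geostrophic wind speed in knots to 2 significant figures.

Pressure gradient: |∂P/∂n| = 200 Pa / 336000 m = 5.95×10⁻⁴ Pa/m
Geostrophic balance (pressure-gradient force = Coriolis force):
V_g = (1/(fρ)) |∂P/∂n| = 5.95×10⁻⁴ / (1.24×10⁻⁴ × 0.683) = 7.03 m/s
Converting: 7.03 m/s × 1.944 = 14 knots

14 knots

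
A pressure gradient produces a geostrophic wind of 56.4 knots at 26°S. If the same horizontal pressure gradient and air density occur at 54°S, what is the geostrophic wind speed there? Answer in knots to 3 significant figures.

With the same pressure gradient and density, V_g ∝ 1/f ∝ 1/sin φ.
V₂ = V₁ · sin φ₁ / sin φ₂ = 56.4 × sin 26° / sin 54°
V₂ = 56.4 × 0.4384/0.8090 = 30.6 knots

30.6 knots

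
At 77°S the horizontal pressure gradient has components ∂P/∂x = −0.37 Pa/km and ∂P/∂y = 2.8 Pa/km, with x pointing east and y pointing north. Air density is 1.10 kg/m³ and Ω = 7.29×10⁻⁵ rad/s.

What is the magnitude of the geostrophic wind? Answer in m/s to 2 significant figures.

18 m/s

Coriolis parameter at 77°S:
f = 2Ω sin φ = 2 × 7.29×10⁻⁵ × sin 77° = 1.42×10⁻⁴ s⁻¹
In the Southern Hemisphere f is negative: f = −1.42×10⁻⁴ s⁻¹.
Component geostrophic relations (x east, y north):
u_g = −(1/(fρ)) ∂P/∂y,  v_g = (1/(fρ)) ∂P/∂x
u_g = −(2.8×10⁻³)/(−1.42×10⁻⁴ × 1.10) = 17.9 m/s;  v_g = (−0.37×10⁻³)/(−1.42×10⁻⁴ × 1.10) = 2.37 m/s
|V_g| = √(u_g² + v_g²) = 18.1 m/s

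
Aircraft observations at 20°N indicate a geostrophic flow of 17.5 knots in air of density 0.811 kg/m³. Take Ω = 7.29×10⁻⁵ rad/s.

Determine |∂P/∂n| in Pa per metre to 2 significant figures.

3.6×10⁻⁴ Pa/m

Coriolis parameter at 20°N:
f = 2Ω sin φ = 2 × 7.29×10⁻⁵ × sin 20° = 4.99×10⁻⁵ s⁻¹
Wind speed in SI: 17.5 knots = 9.00 m/s
Geostrophic balance rearranged: |∂P/∂n| = f ρ V_g
|∂P/∂n| = 4.99×10⁻⁵ × 0.811 × 9.00 = 3.64×10⁻⁴ Pa/m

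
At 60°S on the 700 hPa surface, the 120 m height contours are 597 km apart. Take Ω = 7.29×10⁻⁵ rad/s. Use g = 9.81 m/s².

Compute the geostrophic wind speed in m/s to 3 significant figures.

Coriolis parameter at 60°S:
f = 2Ω sin φ = 2 × 7.29×10⁻⁵ × sin 60° = 1.26×10⁻⁴ s⁻¹
Height gradient: |∂Z/∂n| = 120 m / 597000 m = 2.01×10⁻⁴
On a pressure surface, geostrophic balance gives V_g = (g/f)|∂Z/∂n|:
V_g = 9.81 × 2.01×10⁻⁴ / 1.26×10⁻⁴ = 15.6 m/s

15.6 m/s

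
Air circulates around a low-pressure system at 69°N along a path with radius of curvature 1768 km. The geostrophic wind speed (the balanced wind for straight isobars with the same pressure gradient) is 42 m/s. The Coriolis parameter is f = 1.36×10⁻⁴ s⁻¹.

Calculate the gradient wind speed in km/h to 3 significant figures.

131 km/h

Around a low, centrifugal force acts outward with Coriolis, so pressure-gradient force balances both:
(1/ρ)|∂P/∂n| = fV + V²/R  →  V² + fR·V − fR·V_g = 0
With fR = 1.36×10⁻⁴ × 1768×10³ m = 240 m/s:
V = [−fR + √((fR)² + 4 fR V_g)]/2 = [−240 + √(240² + 4×240×42)]/2 = 36.5 m/s
Subgeostrophic (V < V_g = 42 m/s), as expected around a low.
Converting: 36.5 m/s × 3.6 = 131 km/h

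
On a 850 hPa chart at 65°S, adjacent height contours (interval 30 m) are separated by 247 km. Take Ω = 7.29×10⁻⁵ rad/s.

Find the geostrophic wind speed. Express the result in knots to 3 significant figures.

Coriolis parameter at 65°S:
f = 2Ω sin φ = 2 × 7.29×10⁻⁵ × sin 65° = 1.32×10⁻⁴ s⁻¹
Height gradient: |∂Z/∂n| = 30 m / 247000 m = 1.21×10⁻⁴
On a pressure surface, geostrophic balance gives V_g = (g/f)|∂Z/∂n|:
V_g = 9.81 × 1.21×10⁻⁴ / 1.32×10⁻⁴ = 9.02 m/s
Converting: 9.02 m/s × 1.944 = 17.5 knots

17.5 knots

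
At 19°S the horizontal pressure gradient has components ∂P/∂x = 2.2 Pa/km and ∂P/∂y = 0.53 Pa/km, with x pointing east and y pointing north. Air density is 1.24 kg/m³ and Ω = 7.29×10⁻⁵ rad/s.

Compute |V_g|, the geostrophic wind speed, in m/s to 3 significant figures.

Coriolis parameter at 19°S:
f = 2Ω sin φ = 2 × 7.29×10⁻⁵ × sin 19° = 4.75×10⁻⁵ s⁻¹
In the Southern Hemisphere f is negative: f = −4.75×10⁻⁵ s⁻¹.
Component geostrophic relations (x east, y north):
u_g = −(1/(fρ)) ∂P/∂y,  v_g = (1/(fρ)) ∂P/∂x
u_g = −(0.53×10⁻³)/(−4.75×10⁻⁵ × 1.24) = 9.00 m/s;  v_g = (2.2×10⁻³)/(−4.75×10⁻⁵ × 1.24) = −37.4 m/s
|V_g| = √(u_g² + v_g²) = 38.4 m/s

38.4 m/s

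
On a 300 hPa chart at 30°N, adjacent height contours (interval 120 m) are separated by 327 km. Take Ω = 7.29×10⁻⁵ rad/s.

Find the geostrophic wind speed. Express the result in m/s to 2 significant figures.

Coriolis parameter at 30°N:
f = 2Ω sin φ = 2 × 7.29×10⁻⁵ × sin 30° = 7.29×10⁻⁵ s⁻¹
Height gradient: |∂Z/∂n| = 120 m / 327000 m = 3.67×10⁻⁴
On a pressure surface, geostrophic balance gives V_g = (g/f)|∂Z/∂n|:
V_g = 9.81 × 3.67×10⁻⁴ / 7.29×10⁻⁵ = 49.4 m/s

49 m/s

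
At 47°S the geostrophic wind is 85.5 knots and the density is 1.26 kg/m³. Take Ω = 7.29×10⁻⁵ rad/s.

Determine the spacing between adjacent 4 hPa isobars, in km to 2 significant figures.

Coriolis parameter at 47°S:
f = 2Ω sin φ = 2 × 7.29×10⁻⁵ × sin 47° = 1.07×10⁻⁴ s⁻¹
Wind speed in SI: 85.5 knots = 44.0 m/s
Geostrophic balance rearranged: |∂P/∂n| = f ρ V_g
|∂P/∂n| = 1.07×10⁻⁴ × 1.26 × 44.0 = 5.91×10⁻³ Pa/m
Isobar spacing: Δn = ΔP/|∂P/∂n| = 400 Pa / 5.91×10⁻³ Pa/m = 67686 m ≈ 68 km

68 km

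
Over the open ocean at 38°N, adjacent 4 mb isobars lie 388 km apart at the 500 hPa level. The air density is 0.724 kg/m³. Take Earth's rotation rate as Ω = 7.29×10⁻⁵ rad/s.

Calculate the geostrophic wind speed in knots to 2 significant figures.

31 knots

Coriolis parameter at 38°N:
f = 2Ω sin φ = 2 × 7.29×10⁻⁵ × sin 38° = 8.98×10⁻⁵ s⁻¹
Pressure gradient: |∂P/∂n| = 400 Pa / 388000 m = 1.03×10⁻³ Pa/m
Geostrophic balance (pressure-gradient force = Coriolis force):
V_g = (1/(fρ)) |∂P/∂n| = 1.03×10⁻³ / (8.98×10⁻⁵ × 0.724) = 15.9 m/s
Converting: 15.9 m/s × 1.944 = 31 knots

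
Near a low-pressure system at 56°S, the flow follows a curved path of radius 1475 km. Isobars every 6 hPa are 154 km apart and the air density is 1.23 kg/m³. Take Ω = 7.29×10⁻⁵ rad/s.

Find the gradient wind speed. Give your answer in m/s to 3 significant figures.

Coriolis parameter at 56°S:
f = 2Ω sin φ = 2 × 7.29×10⁻⁵ × sin 56° = 1.21×10⁻⁴ s⁻¹
Pressure gradient: |∂P/∂n| = 600 Pa / 154000 m = 3.90×10⁻³ Pa/m
Geostrophic speed: V_g = |∂P/∂n|/(fρ) = 3.90×10⁻³/(1.21×10⁻⁴ × 1.23) = 26.2 m/s
Around a low, centrifugal force acts outward with Coriolis, so pressure-gradient force balances both:
(1/ρ)|∂P/∂n| = fV + V²/R  →  V² + fR·V − fR·V_g = 0
With fR = 1.21×10⁻⁴ × 1475×10³ m = 178 m/s:
V = [−fR + √((fR)² + 4 fR V_g)]/2 = [−178 + √(178² + 4×178×26.2)]/2 = 23.2 m/s
Subgeostrophic (V < V_g = 26.2 m/s), as expected around a low.

23.2 m/s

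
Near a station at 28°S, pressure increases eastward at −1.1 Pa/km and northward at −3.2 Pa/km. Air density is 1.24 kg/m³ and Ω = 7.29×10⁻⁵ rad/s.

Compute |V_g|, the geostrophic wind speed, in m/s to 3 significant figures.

39.9 m/s

Coriolis parameter at 28°S:
f = 2Ω sin φ = 2 × 7.29×10⁻⁵ × sin 28° = 6.84×10⁻⁵ s⁻¹
In the Southern Hemisphere f is negative: f = −6.84×10⁻⁵ s⁻¹.
Component geostrophic relations (x east, y north):
u_g = −(1/(fρ)) ∂P/∂y,  v_g = (1/(fρ)) ∂P/∂x
u_g = −(−3.2×10⁻³)/(−6.84×10⁻⁵ × 1.24) = −37.7 m/s;  v_g = (−1.1×10⁻³)/(−6.84×10⁻⁵ × 1.24) = 13.0 m/s
|V_g| = √(u_g² + v_g²) = 39.9 m/s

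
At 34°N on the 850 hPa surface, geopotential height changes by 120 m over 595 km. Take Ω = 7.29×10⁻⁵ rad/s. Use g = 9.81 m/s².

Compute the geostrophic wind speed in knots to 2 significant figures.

Coriolis parameter at 34°N:
f = 2Ω sin φ = 2 × 7.29×10⁻⁵ × sin 34° = 8.15×10⁻⁵ s⁻¹
Height gradient: |∂Z/∂n| = 120 m / 595000 m = 2.02×10⁻⁴
On a pressure surface, geostrophic balance gives V_g = (g/f)|∂Z/∂n|:
V_g = 9.81 × 2.02×10⁻⁴ / 8.15×10⁻⁵ = 24.3 m/s
Converting: 24.3 m/s × 1.944 = 47 knots

47 knots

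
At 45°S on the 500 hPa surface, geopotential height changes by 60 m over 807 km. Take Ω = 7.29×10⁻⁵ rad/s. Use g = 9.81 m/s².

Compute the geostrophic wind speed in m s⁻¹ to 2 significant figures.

Coriolis parameter at 45°S:
f = 2Ω sin φ = 2 × 7.29×10⁻⁵ × sin 45° = 1.03×10⁻⁴ s⁻¹
Height gradient: |∂Z/∂n| = 60 m / 807000 m = 7.43×10⁻⁵
On a pressure surface, geostrophic balance gives V_g = (g/f)|∂Z/∂n|:
V_g = 9.81 × 7.43×10⁻⁵ / 1.03×10⁻⁴ = 7.07 m/s

7.1 m s⁻¹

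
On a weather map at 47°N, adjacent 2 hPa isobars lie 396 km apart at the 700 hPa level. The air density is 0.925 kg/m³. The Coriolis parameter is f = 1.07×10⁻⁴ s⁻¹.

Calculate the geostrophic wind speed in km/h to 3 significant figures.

Pressure gradient: |∂P/∂n| = 200 Pa / 396000 m = 5.05×10⁻⁴ Pa/m
Geostrophic balance (pressure-gradient force = Coriolis force):
V_g = (1/(fρ)) |∂P/∂n| = 5.05×10⁻⁴ / (1.07×10⁻⁴ × 0.925) = 5.10 m/s
Converting: 5.10 m/s × 3.6 = 18.4 km/h

18.4 km/h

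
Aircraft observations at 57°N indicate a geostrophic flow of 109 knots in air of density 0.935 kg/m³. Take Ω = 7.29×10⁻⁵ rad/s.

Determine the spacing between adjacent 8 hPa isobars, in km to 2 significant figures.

Coriolis parameter at 57°N:
f = 2Ω sin φ = 2 × 7.29×10⁻⁵ × sin 57° = 1.22×10⁻⁴ s⁻¹
Wind speed in SI: 109 knots = 56.1 m/s
Geostrophic balance rearranged: |∂P/∂n| = f ρ V_g
|∂P/∂n| = 1.22×10⁻⁴ × 0.935 × 56.1 = 6.41×10⁻³ Pa/m
Isobar spacing: Δn = ΔP/|∂P/∂n| = 800 Pa / 6.41×10⁻³ Pa/m = 124786 m ≈ 120 km

120 km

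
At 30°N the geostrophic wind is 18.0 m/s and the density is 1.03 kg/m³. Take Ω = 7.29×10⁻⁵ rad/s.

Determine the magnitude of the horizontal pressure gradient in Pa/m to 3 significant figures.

Coriolis parameter at 30°N:
f = 2Ω sin φ = 2 × 7.29×10⁻⁵ × sin 30° = 7.29×10⁻⁵ s⁻¹
Geostrophic balance rearranged: |∂P/∂n| = f ρ V_g
|∂P/∂n| = 7.29×10⁻⁵ × 1.03 × 18.0 = 1.35×10⁻³ Pa/m

1.35×10⁻³ Pa/m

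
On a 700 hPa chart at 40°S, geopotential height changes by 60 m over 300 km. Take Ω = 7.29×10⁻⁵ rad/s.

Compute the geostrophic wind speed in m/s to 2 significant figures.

Coriolis parameter at 40°S:
f = 2Ω sin φ = 2 × 7.29×10⁻⁵ × sin 40° = 9.37×10⁻⁵ s⁻¹
Height gradient: |∂Z/∂n| = 60 m / 300000 m = 2.00×10⁻⁴
On a pressure surface, geostrophic balance gives V_g = (g/f)|∂Z/∂n|:
V_g = 9.81 × 2.00×10⁻⁴ / 9.37×10⁻⁵ = 20.9 m/s

21 m/s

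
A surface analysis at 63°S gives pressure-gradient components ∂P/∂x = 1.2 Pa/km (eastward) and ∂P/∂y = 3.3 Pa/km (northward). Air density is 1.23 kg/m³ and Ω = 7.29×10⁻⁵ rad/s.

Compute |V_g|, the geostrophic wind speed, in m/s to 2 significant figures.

22 m/s

Coriolis parameter at 63°S:
f = 2Ω sin φ = 2 × 7.29×10⁻⁵ × sin 63° = 1.30×10⁻⁴ s⁻¹
In the Southern Hemisphere f is negative: f = −1.30×10⁻⁴ s⁻¹.
Component geostrophic relations (x east, y north):
u_g = −(1/(fρ)) ∂P/∂y,  v_g = (1/(fρ)) ∂P/∂x
u_g = −(3.3×10⁻³)/(−1.30×10⁻⁴ × 1.23) = 20.7 m/s;  v_g = (1.2×10⁻³)/(−1.30×10⁻⁴ × 1.23) = −7.51 m/s
|V_g| = √(u_g² + v_g²) = 22.0 m/s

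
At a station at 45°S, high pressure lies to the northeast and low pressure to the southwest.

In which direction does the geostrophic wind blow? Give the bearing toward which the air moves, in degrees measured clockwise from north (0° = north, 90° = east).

135°

The pressure-gradient force points toward the southwest (bearing 225°).
Geostrophic balance: in the Southern Hemisphere the Coriolis force deflects motion to the left, so the geostrophic wind blows 90° to the left of the pressure-gradient force (low pressure on the right).
Rotating 225° by 90° counterclockwise gives 135° — the wind blows toward the southeast.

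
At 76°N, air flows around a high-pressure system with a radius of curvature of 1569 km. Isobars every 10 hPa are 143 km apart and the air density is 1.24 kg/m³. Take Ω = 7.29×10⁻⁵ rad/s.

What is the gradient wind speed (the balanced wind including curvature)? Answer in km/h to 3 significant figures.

188 km/h

Coriolis parameter at 76°N:
f = 2Ω sin φ = 2 × 7.29×10⁻⁵ × sin 76° = 1.41×10⁻⁴ s⁻¹
Pressure gradient: |∂P/∂n| = 1000 Pa / 143000 m = 6.99×10⁻³ Pa/m
Geostrophic speed: V_g = |∂P/∂n|/(fρ) = 6.99×10⁻³/(1.41×10⁻⁴ × 1.24) = 39.9 m/s
Around a high, pressure-gradient force acts outward with centrifugal, so Coriolis balances both:
fV = (1/ρ)|∂P/∂n| + V²/R  →  V² − fR·V + fR·V_g = 0
With fR = 1.41×10⁻⁴ × 1569×10³ m = 222 m/s:
V = [fR − √((fR)² − 4 fR V_g)]/2 = [222 − √(222² − 4×222×39.9)]/2 = 52.1 m/s
Supergeostrophic (V > V_g = 39.9 m/s), as expected around a high.
Converting: 52.1 m/s × 3.6 = 188 km/h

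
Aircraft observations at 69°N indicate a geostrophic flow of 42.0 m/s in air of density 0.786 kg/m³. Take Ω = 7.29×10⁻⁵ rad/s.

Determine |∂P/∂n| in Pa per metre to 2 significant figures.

Coriolis parameter at 69°N:
f = 2Ω sin φ = 2 × 7.29×10⁻⁵ × sin 69° = 1.36×10⁻⁴ s⁻¹
Geostrophic balance rearranged: |∂P/∂n| = f ρ V_g
|∂P/∂n| = 1.36×10⁻⁴ × 0.786 × 42.0 = 4.49×10⁻³ Pa/m

4.5×10⁻³ Pa/m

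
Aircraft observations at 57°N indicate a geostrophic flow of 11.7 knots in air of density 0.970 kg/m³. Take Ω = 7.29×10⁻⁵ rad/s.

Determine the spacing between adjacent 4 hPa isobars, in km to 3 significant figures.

560 km

Coriolis parameter at 57°N:
f = 2Ω sin φ = 2 × 7.29×10⁻⁵ × sin 57° = 1.22×10⁻⁴ s⁻¹
Wind speed in SI: 11.7 knots = 6.02 m/s
Geostrophic balance rearranged: |∂P/∂n| = f ρ V_g
|∂P/∂n| = 1.22×10⁻⁴ × 0.970 × 6.02 = 7.14×10⁻⁴ Pa/m
Isobar spacing: Δn = ΔP/|∂P/∂n| = 400 Pa / 7.14×10⁻⁴ Pa/m = 560293 m ≈ 560 km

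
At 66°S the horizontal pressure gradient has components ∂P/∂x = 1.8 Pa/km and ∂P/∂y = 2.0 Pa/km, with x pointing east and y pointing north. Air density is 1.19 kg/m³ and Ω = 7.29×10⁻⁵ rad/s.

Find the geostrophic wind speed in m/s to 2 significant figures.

Coriolis parameter at 66°S:
f = 2Ω sin φ = 2 × 7.29×10⁻⁵ × sin 66° = 1.33×10⁻⁴ s⁻¹
In the Southern Hemisphere f is negative: f = −1.33×10⁻⁴ s⁻¹.
Component geostrophic relations (x east, y north):
u_g = −(1/(fρ)) ∂P/∂y,  v_g = (1/(fρ)) ∂P/∂x
u_g = −(2.0×10⁻³)/(−1.33×10⁻⁴ × 1.19) = 12.6 m/s;  v_g = (1.8×10⁻³)/(−1.33×10⁻⁴ × 1.19) = −11.4 m/s
|V_g| = √(u_g² + v_g²) = 17.0 m/s

17 m/s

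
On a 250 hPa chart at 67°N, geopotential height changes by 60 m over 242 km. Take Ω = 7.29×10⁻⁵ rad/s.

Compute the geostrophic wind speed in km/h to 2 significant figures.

65 km/h

Coriolis parameter at 67°N:
f = 2Ω sin φ = 2 × 7.29×10⁻⁵ × sin 67° = 1.34×10⁻⁴ s⁻¹
Height gradient: |∂Z/∂n| = 60 m / 242000 m = 2.48×10⁻⁴
On a pressure surface, geostrophic balance gives V_g = (g/f)|∂Z/∂n|:
V_g = 9.81 × 2.48×10⁻⁴ / 1.34×10⁻⁴ = 18.1 m/s
Converting: 18.1 m/s × 3.6 = 65 km/h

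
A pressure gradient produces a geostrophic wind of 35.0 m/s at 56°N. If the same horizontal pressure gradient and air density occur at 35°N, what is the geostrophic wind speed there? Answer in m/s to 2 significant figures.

51 m/s

With the same pressure gradient and density, V_g ∝ 1/f ∝ 1/sin φ.
V₂ = V₁ · sin φ₁ / sin φ₂ = 35.0 × sin 56° / sin 35°
V₂ = 35.0 × 0.8290/0.5736 = 51 m/s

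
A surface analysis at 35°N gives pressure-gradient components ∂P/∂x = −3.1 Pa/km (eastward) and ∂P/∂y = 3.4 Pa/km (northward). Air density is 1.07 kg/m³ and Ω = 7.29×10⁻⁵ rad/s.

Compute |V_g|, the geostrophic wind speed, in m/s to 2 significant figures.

Coriolis parameter at 35°N:
f = 2Ω sin φ = 2 × 7.29×10⁻⁵ × sin 35° = 8.36×10⁻⁵ s⁻¹
Component geostrophic relations (x east, y north):
u_g = −(1/(fρ)) ∂P/∂y,  v_g = (1/(fρ)) ∂P/∂x
u_g = −(3.4×10⁻³)/(8.36×10⁻⁵ × 1.07) = −38.0 m/s;  v_g = (−3.1×10⁻³)/(8.36×10⁻⁵ × 1.07) = −34.6 m/s
|V_g| = √(u_g² + v_g²) = 51.4 m/s

51 m/s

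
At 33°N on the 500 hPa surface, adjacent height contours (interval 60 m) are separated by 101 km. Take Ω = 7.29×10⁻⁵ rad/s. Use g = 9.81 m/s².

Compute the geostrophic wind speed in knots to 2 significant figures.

Coriolis parameter at 33°N:
f = 2Ω sin φ = 2 × 7.29×10⁻⁵ × sin 33° = 7.94×10⁻⁵ s⁻¹
Height gradient: |∂Z/∂n| = 60 m / 101000 m = 5.94×10⁻⁴
On a pressure surface, geostrophic balance gives V_g = (g/f)|∂Z/∂n|:
V_g = 9.81 × 5.94×10⁻⁴ / 7.94×10⁻⁵ = 73.4 m/s
Converting: 73.4 m/s × 1.944 = 140 knots

140 knots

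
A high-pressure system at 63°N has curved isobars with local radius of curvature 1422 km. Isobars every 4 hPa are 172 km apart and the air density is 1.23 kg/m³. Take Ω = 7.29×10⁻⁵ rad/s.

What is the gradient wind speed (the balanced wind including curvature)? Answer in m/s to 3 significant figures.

15.9 m/s

Coriolis parameter at 63°N:
f = 2Ω sin φ = 2 × 7.29×10⁻⁵ × sin 63° = 1.30×10⁻⁴ s⁻¹
Pressure gradient: |∂P/∂n| = 400 Pa / 172000 m = 2.33×10⁻³ Pa/m
Geostrophic speed: V_g = |∂P/∂n|/(fρ) = 2.33×10⁻³/(1.30×10⁻⁴ × 1.23) = 14.6 m/s
Around a high, pressure-gradient force acts outward with centrifugal, so Coriolis balances both:
fV = (1/ρ)|∂P/∂n| + V²/R  →  V² − fR·V + fR·V_g = 0
With fR = 1.30×10⁻⁴ × 1422×10³ m = 185 m/s:
V = [fR − √((fR)² − 4 fR V_g)]/2 = [185 − √(185² − 4×185×14.6)]/2 = 15.9 m/s
Supergeostrophic (V > V_g = 14.6 m/s), as expected around a high.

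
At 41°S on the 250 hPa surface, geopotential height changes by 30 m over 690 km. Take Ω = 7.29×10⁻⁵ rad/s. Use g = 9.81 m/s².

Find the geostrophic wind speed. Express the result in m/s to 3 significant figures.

Coriolis parameter at 41°S:
f = 2Ω sin φ = 2 × 7.29×10⁻⁵ × sin 41° = 9.57×10⁻⁵ s⁻¹
Height gradient: |∂Z/∂n| = 30 m / 690000 m = 4.35×10⁻⁵
On a pressure surface, geostrophic balance gives V_g = (g/f)|∂Z/∂n|:
V_g = 9.81 × 4.35×10⁻⁵ / 9.57×10⁻⁵ = 4.46 m/s

4.46 m/s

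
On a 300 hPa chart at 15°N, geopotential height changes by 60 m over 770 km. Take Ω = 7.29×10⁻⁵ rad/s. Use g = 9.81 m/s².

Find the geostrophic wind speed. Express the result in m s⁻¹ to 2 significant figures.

Coriolis parameter at 15°N:
f = 2Ω sin φ = 2 × 7.29×10⁻⁵ × sin 15° = 3.77×10⁻⁵ s⁻¹
Height gradient: |∂Z/∂n| = 60 m / 770000 m = 7.79×10⁻⁵
On a pressure surface, geostrophic balance gives V_g = (g/f)|∂Z/∂n|:
V_g = 9.81 × 7.79×10⁻⁵ / 3.77×10⁻⁵ = 20.3 m/s

20 m s⁻¹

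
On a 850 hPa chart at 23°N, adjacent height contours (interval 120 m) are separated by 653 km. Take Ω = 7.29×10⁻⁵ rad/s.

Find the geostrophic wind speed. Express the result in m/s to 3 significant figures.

Coriolis parameter at 23°N:
f = 2Ω sin φ = 2 × 7.29×10⁻⁵ × sin 23° = 5.70×10⁻⁵ s⁻¹
Height gradient: |∂Z/∂n| = 120 m / 653000 m = 1.84×10⁻⁴
On a pressure surface, geostrophic balance gives V_g = (g/f)|∂Z/∂n|:
V_g = 9.81 × 1.84×10⁻⁴ / 5.70×10⁻⁵ = 31.6 m/s

31.6 m/s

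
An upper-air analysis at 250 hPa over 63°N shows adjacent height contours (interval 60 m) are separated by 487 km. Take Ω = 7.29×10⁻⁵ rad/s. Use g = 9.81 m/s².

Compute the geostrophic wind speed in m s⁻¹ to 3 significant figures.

9.30 m s⁻¹

Coriolis parameter at 63°N:
f = 2Ω sin φ = 2 × 7.29×10⁻⁵ × sin 63° = 1.30×10⁻⁴ s⁻¹
Height gradient: |∂Z/∂n| = 60 m / 487000 m = 1.23×10⁻⁴
On a pressure surface, geostrophic balance gives V_g = (g/f)|∂Z/∂n|:
V_g = 9.81 × 1.23×10⁻⁴ / 1.30×10⁻⁴ = 9.30 m/s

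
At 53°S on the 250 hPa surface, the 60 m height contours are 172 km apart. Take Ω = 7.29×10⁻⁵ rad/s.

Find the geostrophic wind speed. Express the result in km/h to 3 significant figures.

106 km/h

Coriolis parameter at 53°S:
f = 2Ω sin φ = 2 × 7.29×10⁻⁵ × sin 53° = 1.16×10⁻⁴ s⁻¹
Height gradient: |∂Z/∂n| = 60 m / 172000 m = 3.49×10⁻⁴
On a pressure surface, geostrophic balance gives V_g = (g/f)|∂Z/∂n|:
V_g = 9.81 × 3.49×10⁻⁴ / 1.16×10⁻⁴ = 29.4 m/s
Converting: 29.4 m/s × 3.6 = 106 km/h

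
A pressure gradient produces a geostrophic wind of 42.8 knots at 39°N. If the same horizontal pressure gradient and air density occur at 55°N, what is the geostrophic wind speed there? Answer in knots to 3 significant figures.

32.9 knots

With the same pressure gradient and density, V_g ∝ 1/f ∝ 1/sin φ.
V₂ = V₁ · sin φ₁ / sin φ₂ = 42.8 × sin 39° / sin 55°
V₂ = 42.8 × 0.6293/0.8192 = 32.9 knots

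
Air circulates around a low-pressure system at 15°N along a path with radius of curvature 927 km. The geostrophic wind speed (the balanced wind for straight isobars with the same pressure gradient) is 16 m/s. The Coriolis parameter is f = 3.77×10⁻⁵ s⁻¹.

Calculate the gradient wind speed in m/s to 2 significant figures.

12 m/s

Around a low, centrifugal force acts outward with Coriolis, so pressure-gradient force balances both:
(1/ρ)|∂P/∂n| = fV + V²/R  →  V² + fR·V − fR·V_g = 0
With fR = 3.77×10⁻⁵ × 927×10³ m = 34.9 m/s:
V = [−fR + √((fR)² + 4 fR V_g)]/2 = [−34.9 + √(34.9² + 4×34.9×16)]/2 = 11.9 m/s
Subgeostrophic (V < V_g = 16 m/s), as expected around a low.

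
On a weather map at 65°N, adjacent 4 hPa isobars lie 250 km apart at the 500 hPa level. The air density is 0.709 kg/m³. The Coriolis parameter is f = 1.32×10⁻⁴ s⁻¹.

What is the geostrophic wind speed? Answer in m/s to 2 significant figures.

17 m/s

Pressure gradient: |∂P/∂n| = 400 Pa / 250000 m = 1.60×10⁻³ Pa/m
Geostrophic balance (pressure-gradient force = Coriolis force):
V_g = (1/(fρ)) |∂P/∂n| = 1.60×10⁻³ / (1.32×10⁻⁴ × 0.709) = 17.1 m/s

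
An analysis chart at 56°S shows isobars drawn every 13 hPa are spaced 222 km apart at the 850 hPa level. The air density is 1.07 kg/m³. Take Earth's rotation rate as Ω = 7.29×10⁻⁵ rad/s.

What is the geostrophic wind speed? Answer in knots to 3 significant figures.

Coriolis parameter at 56°S:
f = 2Ω sin φ = 2 × 7.29×10⁻⁵ × sin 56° = 1.21×10⁻⁴ s⁻¹
Pressure gradient: |∂P/∂n| = 1300 Pa / 222000 m = 5.86×10⁻³ Pa/m
Geostrophic balance (pressure-gradient force = Coriolis force):
V_g = (1/(fρ)) |∂P/∂n| = 5.86×10⁻³ / (1.21×10⁻⁴ × 1.07) = 45.3 m/s
Converting: 45.3 m/s × 1.944 = 88.0 knots

88.0 knots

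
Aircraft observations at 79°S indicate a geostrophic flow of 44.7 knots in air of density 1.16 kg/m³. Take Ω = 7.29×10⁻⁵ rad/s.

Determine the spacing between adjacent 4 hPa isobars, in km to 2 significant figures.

Coriolis parameter at 79°S:
f = 2Ω sin φ = 2 × 7.29×10⁻⁵ × sin 79° = 1.43×10⁻⁴ s⁻¹
Wind speed in SI: 44.7 knots = 23.0 m/s
Geostrophic balance rearranged: |∂P/∂n| = f ρ V_g
|∂P/∂n| = 1.43×10⁻⁴ × 1.16 × 23.0 = 3.82×10⁻³ Pa/m
Isobar spacing: Δn = ΔP/|∂P/∂n| = 400 Pa / 3.82×10⁻³ Pa/m = 104774 m ≈ 100 km

100 km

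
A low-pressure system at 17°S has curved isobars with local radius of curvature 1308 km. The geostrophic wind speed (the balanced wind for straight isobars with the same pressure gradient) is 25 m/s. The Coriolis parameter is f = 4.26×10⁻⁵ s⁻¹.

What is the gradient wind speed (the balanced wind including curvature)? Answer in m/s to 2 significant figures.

Around a low, centrifugal force acts outward with Coriolis, so pressure-gradient force balances both:
(1/ρ)|∂P/∂n| = fV + V²/R  →  V² + fR·V − fR·V_g = 0
With fR = 4.26×10⁻⁵ × 1308×10³ m = 55.7 m/s:
V = [−fR + √((fR)² + 4 fR V_g)]/2 = [−55.7 + √(55.7² + 4×55.7×25)]/2 = 18.7 m/s
Subgeostrophic (V < V_g = 25 m/s), as expected around a low.

19 m/s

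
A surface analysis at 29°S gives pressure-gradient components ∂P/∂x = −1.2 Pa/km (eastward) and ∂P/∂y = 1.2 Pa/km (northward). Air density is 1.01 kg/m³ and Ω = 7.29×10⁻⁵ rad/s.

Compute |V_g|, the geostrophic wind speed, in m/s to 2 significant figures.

24 m/s

Coriolis parameter at 29°S:
f = 2Ω sin φ = 2 × 7.29×10⁻⁵ × sin 29° = 7.07×10⁻⁵ s⁻¹
In the Southern Hemisphere f is negative: f = −7.07×10⁻⁵ s⁻¹.
Component geostrophic relations (x east, y north):
u_g = −(1/(fρ)) ∂P/∂y,  v_g = (1/(fρ)) ∂P/∂x
u_g = −(1.2×10⁻³)/(−7.07×10⁻⁵ × 1.01) = 16.8 m/s;  v_g = (−1.2×10⁻³)/(−7.07×10⁻⁵ × 1.01) = 16.8 m/s
|V_g| = √(u_g² + v_g²) = 23.8 m/s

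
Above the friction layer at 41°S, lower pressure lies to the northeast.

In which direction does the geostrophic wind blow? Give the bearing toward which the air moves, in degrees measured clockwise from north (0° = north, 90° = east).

315°

The pressure-gradient force points toward the northeast (bearing 045°).
Geostrophic balance: in the Southern Hemisphere the Coriolis force deflects motion to the left, so the geostrophic wind blows 90° to the left of the pressure-gradient force (low pressure on the right).
Rotating 045° by 90° counterclockwise gives 315° — the wind blows toward the northwest.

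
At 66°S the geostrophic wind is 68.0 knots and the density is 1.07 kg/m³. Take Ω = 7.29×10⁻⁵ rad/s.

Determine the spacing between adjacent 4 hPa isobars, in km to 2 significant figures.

80 km

Coriolis parameter at 66°S:
f = 2Ω sin φ = 2 × 7.29×10⁻⁵ × sin 66° = 1.33×10⁻⁴ s⁻¹
Wind speed in SI: 68.0 knots = 35.0 m/s
Geostrophic balance rearranged: |∂P/∂n| = f ρ V_g
|∂P/∂n| = 1.33×10⁻⁴ × 1.07 × 35.0 = 4.99×10⁻³ Pa/m
Isobar spacing: Δn = ΔP/|∂P/∂n| = 400 Pa / 4.99×10⁻³ Pa/m = 80231 m ≈ 80 km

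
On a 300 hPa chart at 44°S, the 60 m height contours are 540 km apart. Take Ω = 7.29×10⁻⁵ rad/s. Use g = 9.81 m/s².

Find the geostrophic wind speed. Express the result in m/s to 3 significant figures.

10.8 m/s

Coriolis parameter at 44°S:
f = 2Ω sin φ = 2 × 7.29×10⁻⁵ × sin 44° = 1.01×10⁻⁴ s⁻¹
Height gradient: |∂Z/∂n| = 60 m / 540000 m = 1.11×10⁻⁴
On a pressure surface, geostrophic balance gives V_g = (g/f)|∂Z/∂n|:
V_g = 9.81 × 1.11×10⁻⁴ / 1.01×10⁻⁴ = 10.8 m/s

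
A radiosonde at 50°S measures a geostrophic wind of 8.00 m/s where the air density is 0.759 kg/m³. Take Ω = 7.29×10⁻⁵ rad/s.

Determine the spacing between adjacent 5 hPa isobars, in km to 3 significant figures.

737 km

Coriolis parameter at 50°S:
f = 2Ω sin φ = 2 × 7.29×10⁻⁵ × sin 50° = 1.12×10⁻⁴ s⁻¹
Geostrophic balance rearranged: |∂P/∂n| = f ρ V_g
|∂P/∂n| = 1.12×10⁻⁴ × 0.759 × 8.00 = 6.78×10⁻⁴ Pa/m
Isobar spacing: Δn = ΔP/|∂P/∂n| = 500 Pa / 6.78×10⁻⁴ Pa/m = 737270 m ≈ 737 km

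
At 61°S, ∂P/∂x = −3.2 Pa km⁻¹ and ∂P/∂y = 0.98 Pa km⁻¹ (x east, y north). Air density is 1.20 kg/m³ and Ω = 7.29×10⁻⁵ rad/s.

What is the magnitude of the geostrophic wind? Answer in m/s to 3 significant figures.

Coriolis parameter at 61°S:
f = 2Ω sin φ = 2 × 7.29×10⁻⁵ × sin 61° = 1.28×10⁻⁴ s⁻¹
In the Southern Hemisphere f is negative: f = −1.28×10⁻⁴ s⁻¹.
Component geostrophic relations (x east, y north):
u_g = −(1/(fρ)) ∂P/∂y,  v_g = (1/(fρ)) ∂P/∂x
u_g = −(0.98×10⁻³)/(−1.28×10⁻⁴ × 1.20) = 6.40 m/s;  v_g = (−3.2×10⁻³)/(−1.28×10⁻⁴ × 1.20) = 20.9 m/s
|V_g| = √(u_g² + v_g²) = 21.9 m/s

21.9 m/s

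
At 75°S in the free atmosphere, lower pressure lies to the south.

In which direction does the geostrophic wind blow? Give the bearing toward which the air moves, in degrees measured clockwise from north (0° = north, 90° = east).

090°

The pressure-gradient force points toward the south (bearing 180°).
Geostrophic balance: in the Southern Hemisphere the Coriolis force deflects motion to the left, so the geostrophic wind blows 90° to the left of the pressure-gradient force (low pressure on the right).
Rotating 180° by 90° counterclockwise gives 090° — the wind blows toward the east.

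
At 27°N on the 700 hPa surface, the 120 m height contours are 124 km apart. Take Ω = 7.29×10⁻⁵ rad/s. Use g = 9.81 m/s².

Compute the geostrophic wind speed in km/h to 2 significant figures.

520 km/h

Coriolis parameter at 27°N:
f = 2Ω sin φ = 2 × 7.29×10⁻⁵ × sin 27° = 6.62×10⁻⁵ s⁻¹
Height gradient: |∂Z/∂n| = 120 m / 124000 m = 9.68×10⁻⁴
On a pressure surface, geostrophic balance gives V_g = (g/f)|∂Z/∂n|:
V_g = 9.81 × 9.68×10⁻⁴ / 6.62×10⁻⁵ = 143 m/s
Converting: 143 m/s × 3.6 = 520 km/h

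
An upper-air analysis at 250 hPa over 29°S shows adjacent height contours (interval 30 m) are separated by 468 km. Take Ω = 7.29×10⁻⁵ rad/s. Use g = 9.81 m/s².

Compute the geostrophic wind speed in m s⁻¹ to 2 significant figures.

Coriolis parameter at 29°S:
f = 2Ω sin φ = 2 × 7.29×10⁻⁵ × sin 29° = 7.07×10⁻⁵ s⁻¹
Height gradient: |∂Z/∂n| = 30 m / 468000 m = 6.41×10⁻⁵
On a pressure surface, geostrophic balance gives V_g = (g/f)|∂Z/∂n|:
V_g = 9.81 × 6.41×10⁻⁵ / 7.07×10⁻⁵ = 8.90 m/s

8.9 m s⁻¹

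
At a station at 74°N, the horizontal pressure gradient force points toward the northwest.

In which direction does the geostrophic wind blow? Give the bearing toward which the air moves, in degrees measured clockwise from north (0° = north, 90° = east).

045°

The pressure-gradient force points toward the northwest (bearing 315°).
Geostrophic balance: in the Northern Hemisphere the Coriolis force deflects motion to the right, so the geostrophic wind blows 90° to the right of the pressure-gradient force (low pressure on the left).
Rotating 315° by 90° clockwise gives 045° — the wind blows toward the northeast.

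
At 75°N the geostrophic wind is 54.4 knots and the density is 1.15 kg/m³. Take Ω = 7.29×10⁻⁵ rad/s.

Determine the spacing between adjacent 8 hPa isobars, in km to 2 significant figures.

180 km

Coriolis parameter at 75°N:
f = 2Ω sin φ = 2 × 7.29×10⁻⁵ × sin 75° = 1.41×10⁻⁴ s⁻¹
Wind speed in SI: 54.4 knots = 28.0 m/s
Geostrophic balance rearranged: |∂P/∂n| = f ρ V_g
|∂P/∂n| = 1.41×10⁻⁴ × 1.15 × 28.0 = 4.53×10⁻³ Pa/m
Isobar spacing: Δn = ΔP/|∂P/∂n| = 800 Pa / 4.53×10⁻³ Pa/m = 176504 m ≈ 180 km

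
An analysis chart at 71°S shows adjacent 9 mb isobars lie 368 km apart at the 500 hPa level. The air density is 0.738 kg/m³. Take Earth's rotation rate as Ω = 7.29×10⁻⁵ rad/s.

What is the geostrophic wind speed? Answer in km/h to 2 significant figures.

87 km/h

Coriolis parameter at 71°S:
f = 2Ω sin φ = 2 × 7.29×10⁻⁵ × sin 71° = 1.38×10⁻⁴ s⁻¹
Pressure gradient: |∂P/∂n| = 900 Pa / 368000 m = 2.45×10⁻³ Pa/m
Geostrophic balance (pressure-gradient force = Coriolis force):
V_g = (1/(fρ)) |∂P/∂n| = 2.45×10⁻³ / (1.38×10⁻⁴ × 0.738) = 24.0 m/s
Converting: 24.0 m/s × 3.6 = 87 km/h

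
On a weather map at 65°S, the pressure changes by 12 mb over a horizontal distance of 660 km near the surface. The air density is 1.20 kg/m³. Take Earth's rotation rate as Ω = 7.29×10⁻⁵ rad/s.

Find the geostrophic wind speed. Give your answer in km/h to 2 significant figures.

Coriolis parameter at 65°S:
f = 2Ω sin φ = 2 × 7.29×10⁻⁵ × sin 65° = 1.32×10⁻⁴ s⁻¹
Pressure gradient: |∂P/∂n| = 1200 Pa / 660000 m = 1.82×10⁻³ Pa/m
Geostrophic balance (pressure-gradient force = Coriolis force):
V_g = (1/(fρ)) |∂P/∂n| = 1.82×10⁻³ / (1.32×10⁻⁴ × 1.20) = 11.5 m/s
Converting: 11.5 m/s × 3.6 = 41 km/h

41 km/h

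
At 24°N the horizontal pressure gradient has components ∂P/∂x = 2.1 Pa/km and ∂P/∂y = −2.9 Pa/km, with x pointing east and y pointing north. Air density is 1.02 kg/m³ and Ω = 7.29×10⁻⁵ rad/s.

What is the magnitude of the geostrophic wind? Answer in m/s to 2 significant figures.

Coriolis parameter at 24°N:
f = 2Ω sin φ = 2 × 7.29×10⁻⁵ × sin 24° = 5.93×10⁻⁵ s⁻¹
Component geostrophic relations (x east, y north):
u_g = −(1/(fρ)) ∂P/∂y,  v_g = (1/(fρ)) ∂P/∂x
u_g = −(−2.9×10⁻³)/(5.93×10⁻⁵ × 1.02) = 47.9 m/s;  v_g = (2.1×10⁻³)/(5.93×10⁻⁵ × 1.02) = 34.7 m/s
|V_g| = √(u_g² + v_g²) = 59.2 m/s

59 m/s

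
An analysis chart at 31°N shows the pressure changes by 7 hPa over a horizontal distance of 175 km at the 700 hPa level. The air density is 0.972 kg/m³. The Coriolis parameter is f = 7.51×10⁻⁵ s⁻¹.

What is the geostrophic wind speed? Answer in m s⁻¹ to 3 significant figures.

54.8 m s⁻¹

Pressure gradient: |∂P/∂n| = 700 Pa / 175000 m = 4.00×10⁻³ Pa/m
Geostrophic balance (pressure-gradient force = Coriolis force):
V_g = (1/(fρ)) |∂P/∂n| = 4.00×10⁻³ / (7.51×10⁻⁵ × 0.972) = 54.8 m/s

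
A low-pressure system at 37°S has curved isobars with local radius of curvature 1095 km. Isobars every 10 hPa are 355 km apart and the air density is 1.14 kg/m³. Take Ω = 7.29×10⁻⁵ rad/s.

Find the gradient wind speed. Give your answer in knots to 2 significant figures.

44 knots

Coriolis parameter at 37°S:
f = 2Ω sin φ = 2 × 7.29×10⁻⁵ × sin 37° = 8.77×10⁻⁵ s⁻¹
Pressure gradient: |∂P/∂n| = 1000 Pa / 355000 m = 2.82×10⁻³ Pa/m
Geostrophic speed: V_g = |∂P/∂n|/(fρ) = 2.82×10⁻³/(8.77×10⁻⁵ × 1.14) = 28.2 m/s
Around a low, centrifugal force acts outward with Coriolis, so pressure-gradient force balances both:
(1/ρ)|∂P/∂n| = fV + V²/R  →  V² + fR·V − fR·V_g = 0
With fR = 8.77×10⁻⁵ × 1095×10³ m = 96.1 m/s:
V = [−fR + √((fR)² + 4 fR V_g)]/2 = [−96.1 + √(96.1² + 4×96.1×28.2)]/2 = 22.8 m/s
Subgeostrophic (V < V_g = 28.2 m/s), as expected around a low.
Converting: 22.8 m/s × 1.944 = 44 knots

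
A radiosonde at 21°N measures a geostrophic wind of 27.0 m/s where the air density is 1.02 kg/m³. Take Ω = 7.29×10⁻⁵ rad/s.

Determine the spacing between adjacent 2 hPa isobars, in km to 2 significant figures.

Coriolis parameter at 21°N:
f = 2Ω sin φ = 2 × 7.29×10⁻⁵ × sin 21° = 5.23×10⁻⁵ s⁻¹
Geostrophic balance rearranged: |∂P/∂n| = f ρ V_g
|∂P/∂n| = 5.23×10⁻⁵ × 1.02 × 27.0 = 1.44×10⁻³ Pa/m
Isobar spacing: Δn = ΔP/|∂P/∂n| = 200 Pa / 1.44×10⁻³ Pa/m = 138989 m ≈ 140 km

140 km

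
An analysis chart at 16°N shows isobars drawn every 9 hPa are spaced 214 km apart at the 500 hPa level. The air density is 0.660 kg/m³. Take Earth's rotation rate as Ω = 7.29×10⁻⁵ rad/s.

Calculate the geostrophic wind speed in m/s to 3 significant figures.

Coriolis parameter at 16°N:
f = 2Ω sin φ = 2 × 7.29×10⁻⁵ × sin 16° = 4.02×10⁻⁵ s⁻¹
Pressure gradient: |∂P/∂n| = 900 Pa / 214000 m = 4.21×10⁻³ Pa/m
Geostrophic balance (pressure-gradient force = Coriolis force):
V_g = (1/(fρ)) |∂P/∂n| = 4.21×10⁻³ / (4.02×10⁻⁵ × 0.660) = 159 m/s

159 m/s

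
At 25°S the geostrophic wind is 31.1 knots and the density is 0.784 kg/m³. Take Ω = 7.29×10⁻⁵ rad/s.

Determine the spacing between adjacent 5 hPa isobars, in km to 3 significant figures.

647 km

Coriolis parameter at 25°S:
f = 2Ω sin φ = 2 × 7.29×10⁻⁵ × sin 25° = 6.16×10⁻⁵ s⁻¹
Wind speed in SI: 31.1 knots = 16.0 m/s
Geostrophic balance rearranged: |∂P/∂n| = f ρ V_g
|∂P/∂n| = 6.16×10⁻⁵ × 0.784 × 16.0 = 7.73×10⁻⁴ Pa/m
Isobar spacing: Δn = ΔP/|∂P/∂n| = 500 Pa / 7.73×10⁻⁴ Pa/m = 646919 m ≈ 647 km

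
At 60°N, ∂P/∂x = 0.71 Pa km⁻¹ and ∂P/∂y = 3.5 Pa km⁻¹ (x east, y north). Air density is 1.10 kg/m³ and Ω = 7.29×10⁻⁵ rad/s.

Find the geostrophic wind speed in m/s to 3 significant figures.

Coriolis parameter at 60°N:
f = 2Ω sin φ = 2 × 7.29×10⁻⁵ × sin 60° = 1.26×10⁻⁴ s⁻¹
Component geostrophic relations (x east, y north):
u_g = −(1/(fρ)) ∂P/∂y,  v_g = (1/(fρ)) ∂P/∂x
u_g = −(3.5×10⁻³)/(1.26×10⁻⁴ × 1.10) = −25.2 m/s;  v_g = (0.71×10⁻³)/(1.26×10⁻⁴ × 1.10) = 5.11 m/s
|V_g| = √(u_g² + v_g²) = 25.7 m/s

25.7 m/s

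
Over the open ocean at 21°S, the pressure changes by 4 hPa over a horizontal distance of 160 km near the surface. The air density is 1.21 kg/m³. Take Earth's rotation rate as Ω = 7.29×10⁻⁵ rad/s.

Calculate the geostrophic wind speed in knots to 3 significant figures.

Coriolis parameter at 21°S:
f = 2Ω sin φ = 2 × 7.29×10⁻⁵ × sin 21° = 5.23×10⁻⁵ s⁻¹
Pressure gradient: |∂P/∂n| = 400 Pa / 160000 m = 2.50×10⁻³ Pa/m
Geostrophic balance (pressure-gradient force = Coriolis force):
V_g = (1/(fρ)) |∂P/∂n| = 2.50×10⁻³ / (5.23×10⁻⁵ × 1.21) = 39.5 m/s
Converting: 39.5 m/s × 1.944 = 76.9 knots

76.9 knots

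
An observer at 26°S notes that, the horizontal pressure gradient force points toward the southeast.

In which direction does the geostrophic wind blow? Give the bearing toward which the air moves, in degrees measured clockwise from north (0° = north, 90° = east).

The pressure-gradient force points toward the southeast (bearing 135°).
Geostrophic balance: in the Southern Hemisphere the Coriolis force deflects motion to the left, so the geostrophic wind blows 90° to the left of the pressure-gradient force (low pressure on the right).
Rotating 135° by 90° counterclockwise gives 045° — the wind blows toward the northeast.

045°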